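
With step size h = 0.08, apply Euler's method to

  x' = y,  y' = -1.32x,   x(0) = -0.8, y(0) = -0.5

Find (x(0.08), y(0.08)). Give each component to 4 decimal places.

-0.8400, -0.4155

Euler on (x,y): x_{n+1} = x_n + h·x', y_{n+1} = y_n + h·y'.
0.000000: (-0.800000, -0.500000); f=(-0.500000, 1.056000) → (-0.840000, -0.415520)
(x(0.08), y(0.08)) ≈ (-0.8400, -0.4155)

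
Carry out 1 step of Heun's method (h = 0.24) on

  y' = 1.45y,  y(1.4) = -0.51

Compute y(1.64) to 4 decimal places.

-0.7184

Heun: k1 = f(x_n, y_n); k2 = f(x_n + h, y_n + h·k1); y_{n+1} = y_n + (h/2)·(k1 + k2).
x=1.400000, y=-0.510000:
  k1 = f(1.400000, -0.510000) = -0.739500
  k2 = f(1.640000, -0.687480) = -0.996846
  y ← -0.510000 + (0.24/2)·(-0.739500 + (-0.996846)) = -0.718362
y(1.64) ≈ -0.7184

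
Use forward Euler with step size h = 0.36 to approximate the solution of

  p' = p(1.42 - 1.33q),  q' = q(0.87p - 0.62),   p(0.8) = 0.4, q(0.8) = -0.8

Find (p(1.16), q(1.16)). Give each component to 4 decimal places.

Euler on (p,q): p_{n+1} = p_n + h·p', q_{n+1} = q_n + h·q'.
0.800000: (0.400000, -0.800000); f=(0.993600, 0.217600) → (0.757696, -0.721664)
(p(1.16), q(1.16)) ≈ (0.7577, -0.7217)

0.7577, -0.7217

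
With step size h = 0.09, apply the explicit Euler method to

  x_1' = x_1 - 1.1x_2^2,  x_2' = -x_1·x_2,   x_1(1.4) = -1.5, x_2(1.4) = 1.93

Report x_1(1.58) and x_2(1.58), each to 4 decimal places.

-2.6592, 2.5856

Euler on (x_1,x_2): x_1_{n+1} = x_1_n + h·x_1', x_2_{n+1} = x_2_n + h·x_2'.
1.400000: (-1.500000, 1.930000); f=(-5.597390, 2.895000) → (-2.003765, 2.190550)
1.490000: (-2.003765, 2.190550); f=(-7.282125, 4.389348) → (-2.659156, 2.585591)
(x_1(1.58), x_2(1.58)) ≈ (-2.6592, 2.5856)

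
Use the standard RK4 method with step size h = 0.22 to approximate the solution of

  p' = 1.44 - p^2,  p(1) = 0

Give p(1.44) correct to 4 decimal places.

0.5806

RK4: k1 = f(s_n, p_n); k2 = f(s_n + h/2, p_n + (h/2)·k1); k3 = f(s_n + h/2, p_n + (h/2)·k2); k4 = f(s_n + h, p_n + h·k3); p_{n+1} = p_n + (h/6)·(k1 + 2k2 + 2k3 + k4).
s=1.000000, p=0.000000:
  k1 = f(1.000000, 0.000000) = 1.440000
  k2 = f(1.110000, 0.158400) = 1.414909
  k3 = f(1.110000, 0.155640) = 1.415776
  k4 = f(1.220000, 0.311471) = 1.342986
  p ← 0.000000 + (0.22/6)·(k1 + 2k2 + 2k3 + k4) = 0.309626
s=1.220000, p=0.309626:
  k1 = f(1.220000, 0.309626) = 1.344131
  k2 = f(1.330000, 0.457481) = 1.230711
  k3 = f(1.330000, 0.445005) = 1.241971
  k4 = f(1.440000, 0.582860) = 1.100274
  p ← 0.309626 + (0.22/6)·(k1 + 2k2 + 2k3 + k4) = 0.580585
p(1.44) ≈ 0.5806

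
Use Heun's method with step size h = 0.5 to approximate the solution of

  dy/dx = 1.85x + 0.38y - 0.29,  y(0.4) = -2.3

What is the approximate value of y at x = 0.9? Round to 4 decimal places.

-2.3009

Heun: k1 = f(x_n, y_n); k2 = f(x_n + h, y_n + h·k1); y_{n+1} = y_n + (h/2)·(k1 + k2).
x=0.400000, y=-2.300000:
  k1 = f(0.400000, -2.300000) = -0.424000
  k2 = f(0.900000, -2.512000) = 0.420440
  y ← -2.300000 + (0.5/2)·(-0.424000 + 0.420440) = -2.300890
y(0.9) ≈ -2.3009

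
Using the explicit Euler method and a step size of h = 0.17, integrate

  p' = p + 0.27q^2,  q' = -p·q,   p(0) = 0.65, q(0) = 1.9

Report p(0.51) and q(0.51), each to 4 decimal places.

1.5143, 1.1299

Euler on (p,q): p_{n+1} = p_n + h·p', q_{n+1} = q_n + h·q'.
0.000000: (0.650000, 1.900000); f=(1.624700, -1.235000) → (0.926199, 1.690050)
0.170000: (0.926199, 1.690050); f=(1.697392, -1.565323) → (1.214756, 1.423945)
0.340000: (1.214756, 1.423945); f=(1.762213, -1.729745) → (1.514332, 1.129888)
(p(0.51), q(0.51)) ≈ (1.5143, 1.1299)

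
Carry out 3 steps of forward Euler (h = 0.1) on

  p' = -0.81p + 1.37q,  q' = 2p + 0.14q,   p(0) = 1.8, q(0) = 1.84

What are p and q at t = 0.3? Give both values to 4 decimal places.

2.2516, 3.0865

Euler on (p,q): p_{n+1} = p_n + h·p', q_{n+1} = q_n + h·q'.
0.000000: (1.800000, 1.840000); f=(1.062800, 3.857600) → (1.906280, 2.225760)
0.100000: (1.906280, 2.225760); f=(1.505204, 4.124166) → (2.056800, 2.638177)
0.200000: (2.056800, 2.638177); f=(1.948294, 4.482946) → (2.251630, 3.086471)
(p(0.3), q(0.3)) ≈ (2.2516, 3.0865)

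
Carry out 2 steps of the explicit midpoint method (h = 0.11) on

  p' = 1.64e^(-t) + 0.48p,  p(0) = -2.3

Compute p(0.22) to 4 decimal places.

-2.2138

Midpoint: k1 = f(t_n, p_n); k2 = f(t_n + h/2, p_n + (h/2)·k1); p_{n+1} = p_n + h·k2.
t=0.000000, p=-2.300000:
  k1 = f(0.000000, -2.300000) = 0.536000
  k2 = f(0.055000, -2.270520) = 0.462386
  p ← -2.300000 + 0.11·0.462386 = -2.249138
t=0.110000, p=-2.249138:
  k1 = f(0.110000, -2.249138) = 0.389582
  k2 = f(0.165000, -2.227711) = 0.321245
  p ← -2.249138 + 0.11·0.321245 = -2.213801
p(0.22) ≈ -2.2138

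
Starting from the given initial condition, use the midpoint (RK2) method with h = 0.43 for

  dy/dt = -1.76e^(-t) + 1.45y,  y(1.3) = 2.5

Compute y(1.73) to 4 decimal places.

Midpoint: k1 = f(t_n, y_n); k2 = f(t_n + h/2, y_n + (h/2)·k1); y_{n+1} = y_n + h·k2.
t=1.300000, y=2.500000:
  k1 = f(1.300000, 2.500000) = 3.145344
  k2 = f(1.515000, 3.176249) = 4.218699
  y ← 2.500000 + 0.43·4.218699 = 4.314040
y(1.73) ≈ 4.3140

4.3140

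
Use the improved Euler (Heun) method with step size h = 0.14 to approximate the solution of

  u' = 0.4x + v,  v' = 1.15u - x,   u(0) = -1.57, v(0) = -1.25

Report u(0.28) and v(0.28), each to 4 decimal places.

-1.9819, -1.8558

Heun on (u,v): k1 = f(x_n, state_n); k2 = f(x_n + h, state_n + h·k1); state_{n+1} = state_n + (h/2)·(k1 + k2).
0.000000: (-1.570000, -1.250000)
  k1 = (-1.250000, -1.805500)
  predictor → (-1.745000, -1.502770)
  k2 = (-1.446770, -2.146750)
  → (-1.758774, -1.526658)
0.140000: (-1.758774, -1.526658)
  k1 = (-1.470657, -2.162590)
  predictor → (-1.964666, -1.829420)
  k2 = (-1.717420, -2.539366)
  → (-1.981939, -1.855794)
(u(0.28), v(0.28)) ≈ (-1.9819, -1.8558)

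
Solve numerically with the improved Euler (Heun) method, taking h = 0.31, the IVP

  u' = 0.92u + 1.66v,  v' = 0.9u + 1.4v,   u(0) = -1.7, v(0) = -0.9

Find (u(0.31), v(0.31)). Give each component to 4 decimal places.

-3.0057, -2.0848

Heun on (u,v): k1 = f(t_n, state_n); k2 = f(t_n + h, state_n + h·k1); state_{n+1} = state_n + (h/2)·(k1 + k2).
0.000000: (-1.700000, -0.900000)
  k1 = (-3.058000, -2.790000)
  predictor → (-2.647980, -1.764900)
  k2 = (-5.365876, -4.854042)
  → (-3.005701, -2.084827)
(u(0.31), v(0.31)) ≈ (-3.0057, -2.0848)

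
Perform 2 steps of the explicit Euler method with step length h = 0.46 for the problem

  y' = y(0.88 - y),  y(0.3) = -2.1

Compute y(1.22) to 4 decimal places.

-18.3962

Euler: y_{n+1} = y_n + h·f(t_n, y_n).
t=0.300000, y=-2.100000: f=-6.258000 → y ← -2.100000 + 0.46·(-6.258000) = -4.978680
t=0.760000, y=-4.978680: f=-29.168493 → y ← -4.978680 + 0.46·(-29.168493) = -18.396187
y(1.22) ≈ -18.3962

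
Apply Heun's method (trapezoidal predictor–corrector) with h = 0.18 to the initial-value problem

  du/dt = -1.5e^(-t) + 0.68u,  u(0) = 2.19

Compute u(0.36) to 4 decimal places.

2.2765

Heun: k1 = f(t_n, u_n); k2 = f(t_n + h, u_n + h·k1); u_{n+1} = u_n + (h/2)·(k1 + k2).
t=0.000000, u=2.190000:
  k1 = f(0.000000, 2.190000) = -0.010800
  k2 = f(0.180000, 2.188056) = 0.234973
  u ← 2.190000 + (0.18/2)·(-0.010800 + 0.234973) = 2.210176
t=0.180000, u=2.210176:
  k1 = f(0.180000, 2.210176) = 0.250014
  k2 = f(0.360000, 2.255178) = 0.487007
  u ← 2.210176 + (0.18/2)·(0.250014 + 0.487007) = 2.276507
u(0.36) ≈ 2.2765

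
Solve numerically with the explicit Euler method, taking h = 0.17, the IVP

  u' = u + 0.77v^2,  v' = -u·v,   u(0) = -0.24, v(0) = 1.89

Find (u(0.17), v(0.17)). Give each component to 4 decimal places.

Euler on (u,v): u_{n+1} = u_n + h·u', v_{n+1} = v_n + h·v'.
0.000000: (-0.240000, 1.890000); f=(2.510517, 0.453600) → (0.186788, 1.967112)
(u(0.17), v(0.17)) ≈ (0.1868, 1.9671)

0.1868, 1.9671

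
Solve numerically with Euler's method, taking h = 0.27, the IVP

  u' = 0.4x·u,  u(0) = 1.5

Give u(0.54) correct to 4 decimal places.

Euler: u_{n+1} = u_n + h·f(x_n, u_n).
x=0.000000, u=1.500000: f=0.000000 → u ← 1.500000 + 0.27·0.000000 = 1.500000
x=0.270000, u=1.500000: f=0.162000 → u ← 1.500000 + 0.27·0.162000 = 1.543740
u(0.54) ≈ 1.5437

1.5437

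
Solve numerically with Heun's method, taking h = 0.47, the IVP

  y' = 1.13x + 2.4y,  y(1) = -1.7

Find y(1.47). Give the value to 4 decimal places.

-3.7437

Heun: k1 = f(x_n, y_n); k2 = f(x_n + h, y_n + h·k1); y_{n+1} = y_n + (h/2)·(k1 + k2).
x=1.000000, y=-1.700000:
  k1 = f(1.000000, -1.700000) = -2.950000
  k2 = f(1.470000, -3.086500) = -5.746500
  y ← -1.700000 + (0.47/2)·(-2.950000 + (-5.746500)) = -3.743677
y(1.47) ≈ -3.7437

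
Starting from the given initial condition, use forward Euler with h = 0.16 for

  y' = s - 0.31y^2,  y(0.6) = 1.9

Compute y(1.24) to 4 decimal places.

Euler: y_{n+1} = y_n + h·f(s_n, y_n).
s=0.600000, y=1.900000: f=-0.519100 → y ← 1.900000 + 0.16·(-0.519100) = 1.816944
s=0.760000, y=1.816944: f=-0.263399 → y ← 1.816944 + 0.16·(-0.263399) = 1.774800
s=0.920000, y=1.774800: f=-0.056474 → y ← 1.774800 + 0.16·(-0.056474) = 1.765764
s=1.080000, y=1.765764: f=0.113444 → y ← 1.765764 + 0.16·0.113444 = 1.783915
y(1.24) ≈ 1.7839

1.7839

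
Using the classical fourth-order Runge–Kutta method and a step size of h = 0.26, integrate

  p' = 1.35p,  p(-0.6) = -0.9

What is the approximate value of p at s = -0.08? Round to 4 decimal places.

RK4: k1 = f(s_n, p_n); k2 = f(s_n + h/2, p_n + (h/2)·k1); k3 = f(s_n + h/2, p_n + (h/2)·k2); k4 = f(s_n + h, p_n + h·k3); p_{n+1} = p_n + (h/6)·(k1 + 2k2 + 2k3 + k4).
s=-0.600000, p=-0.900000:
  k1 = f(-0.600000, -0.900000) = -1.215000
  k2 = f(-0.470000, -1.057950) = -1.428233
  k3 = f(-0.470000, -1.085670) = -1.465655
  k4 = f(-0.340000, -1.281070) = -1.729445
  p ← -0.900000 + (0.26/6)·(k1 + 2k2 + 2k3 + k4) = -1.278396
s=-0.340000, p=-1.278396:
  k1 = f(-0.340000, -1.278396) = -1.725835
  k2 = f(-0.210000, -1.502755) = -2.028719
  k3 = f(-0.210000, -1.542130) = -2.081875
  k4 = f(-0.080000, -1.819684) = -2.456573
  p ← -1.278396 + (0.26/6)·(k1 + 2k2 + 2k3 + k4) = -1.815885
p(-0.08) ≈ -1.8159

-1.8159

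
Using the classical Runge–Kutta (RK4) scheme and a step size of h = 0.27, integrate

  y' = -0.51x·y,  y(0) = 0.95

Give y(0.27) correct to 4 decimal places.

RK4: k1 = f(x_n, y_n); k2 = f(x_n + h/2, y_n + (h/2)·k1); k3 = f(x_n + h/2, y_n + (h/2)·k2); k4 = f(x_n + h, y_n + h·k3); y_{n+1} = y_n + (h/6)·(k1 + 2k2 + 2k3 + k4).
x=0.000000, y=0.950000:
  k1 = f(0.000000, 0.950000) = 0.000000
  k2 = f(0.135000, 0.950000) = -0.065408
  k3 = f(0.135000, 0.941170) = -0.064800
  k4 = f(0.270000, 0.932504) = -0.128406
  y ← 0.950000 + (0.27/6)·(k1 + 2k2 + 2k3 + k4) = 0.932503
y(0.27) ≈ 0.9325

0.9325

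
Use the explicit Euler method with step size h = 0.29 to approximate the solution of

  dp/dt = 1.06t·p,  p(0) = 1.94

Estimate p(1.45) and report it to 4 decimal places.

Euler: p_{n+1} = p_n + h·f(t_n, p_n).
t=0.000000, p=1.940000: f=0.000000 → p ← 1.940000 + 0.29·0.000000 = 1.940000
t=0.290000, p=1.940000: f=0.596356 → p ← 1.940000 + 0.29·0.596356 = 2.112943
t=0.580000, p=2.112943: f=1.299038 → p ← 2.112943 + 0.29·1.299038 = 2.489664
t=0.870000, p=2.489664: f=2.295968 → p ← 2.489664 + 0.29·2.295968 = 3.155495
t=1.160000, p=3.155495: f=3.879997 → p ← 3.155495 + 0.29·3.879997 = 4.280694
p(1.45) ≈ 4.2807

4.2807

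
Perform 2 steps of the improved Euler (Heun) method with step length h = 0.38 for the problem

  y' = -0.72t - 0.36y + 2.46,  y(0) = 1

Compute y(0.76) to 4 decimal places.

Heun: k1 = f(t_n, y_n); k2 = f(t_n + h, y_n + h·k1); y_{n+1} = y_n + (h/2)·(k1 + k2).
t=0.000000, y=1.000000:
  k1 = f(0.000000, 1.000000) = 2.100000
  k2 = f(0.380000, 1.798000) = 1.539120
  y ← 1.000000 + (0.38/2)·(2.100000 + 1.539120) = 1.691433
t=0.380000, y=1.691433:
  k1 = f(0.380000, 1.691433) = 1.577484
  k2 = f(0.760000, 2.290877) = 1.088084
  y ← 1.691433 + (0.38/2)·(1.577484 + 1.088084) = 2.197891
y(0.76) ≈ 2.1979

2.1979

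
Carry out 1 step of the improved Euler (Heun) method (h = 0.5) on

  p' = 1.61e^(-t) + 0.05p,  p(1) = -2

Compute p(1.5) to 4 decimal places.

-1.8090

Heun: k1 = f(t_n, p_n); k2 = f(t_n + h, p_n + h·k1); p_{n+1} = p_n + (h/2)·(k1 + k2).
t=1.000000, p=-2.000000:
  k1 = f(1.000000, -2.000000) = 0.492286
  k2 = f(1.500000, -1.753857) = 0.271547
  p ← -2.000000 + (0.5/2)·(0.492286 + 0.271547) = -1.809042
p(1.5) ≈ -1.8090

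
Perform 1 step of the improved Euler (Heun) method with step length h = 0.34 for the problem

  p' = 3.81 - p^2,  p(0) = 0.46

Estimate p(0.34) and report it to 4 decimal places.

1.2376

Heun: k1 = f(x_n, p_n); k2 = f(x_n + h, p_n + h·k1); p_{n+1} = p_n + (h/2)·(k1 + k2).
x=0.000000, p=0.460000:
  k1 = f(0.000000, 0.460000) = 3.598400
  k2 = f(0.340000, 1.683456) = 0.975976
  p ← 0.460000 + (0.34/2)·(3.598400 + 0.975976) = 1.237644
p(0.34) ≈ 1.2376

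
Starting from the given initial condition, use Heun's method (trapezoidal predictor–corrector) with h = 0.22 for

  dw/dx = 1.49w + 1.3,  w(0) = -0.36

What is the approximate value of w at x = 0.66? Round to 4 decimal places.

Heun: k1 = f(x_n, w_n); k2 = f(x_n + h, w_n + h·k1); w_{n+1} = w_n + (h/2)·(k1 + k2).
x=0.000000, w=-0.360000:
  k1 = f(0.000000, -0.360000) = 0.763600
  k2 = f(0.220000, -0.192008) = 1.013908
  w ← -0.360000 + (0.22/2)·(0.763600 + 1.013908) = -0.164474
x=0.220000, w=-0.164474:
  k1 = f(0.220000, -0.164474) = 1.054934
  k2 = f(0.440000, 0.067611) = 1.400741
  w ← -0.164474 + (0.22/2)·(1.054934 + 1.400741) = 0.105650
x=0.440000, w=0.105650:
  k1 = f(0.440000, 0.105650) = 1.457419
  k2 = f(0.660000, 0.426282) = 1.935160
  w ← 0.105650 + (0.22/2)·(1.457419 + 1.935160) = 0.478834
w(0.66) ≈ 0.4788

0.4788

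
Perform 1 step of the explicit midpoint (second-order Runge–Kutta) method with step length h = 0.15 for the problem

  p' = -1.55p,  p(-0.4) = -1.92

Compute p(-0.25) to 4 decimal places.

-1.5255

Midpoint: k1 = f(x_n, p_n); k2 = f(x_n + h/2, p_n + (h/2)·k1); p_{n+1} = p_n + h·k2.
x=-0.400000, p=-1.920000:
  k1 = f(-0.400000, -1.920000) = 2.976000
  k2 = f(-0.325000, -1.696800) = 2.630040
  p ← -1.920000 + 0.15·2.630040 = -1.525494
p(-0.25) ≈ -1.5255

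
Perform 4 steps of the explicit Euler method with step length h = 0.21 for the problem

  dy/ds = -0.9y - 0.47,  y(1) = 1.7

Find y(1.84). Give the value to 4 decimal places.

Euler: y_{n+1} = y_n + h·f(s_n, y_n).
s=1.000000, y=1.700000: f=-2.000000 → y ← 1.700000 + 0.21·(-2.000000) = 1.280000
s=1.210000, y=1.280000: f=-1.622000 → y ← 1.280000 + 0.21·(-1.622000) = 0.939380
s=1.420000, y=0.939380: f=-1.315442 → y ← 0.939380 + 0.21·(-1.315442) = 0.663137
s=1.630000, y=0.663137: f=-1.066823 → y ← 0.663137 + 0.21·(-1.066823) = 0.439104
y(1.84) ≈ 0.4391

0.4391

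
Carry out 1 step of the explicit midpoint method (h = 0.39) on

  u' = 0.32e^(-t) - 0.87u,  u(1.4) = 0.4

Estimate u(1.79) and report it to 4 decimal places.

Midpoint: k1 = f(t_n, u_n); k2 = f(t_n + h/2, u_n + (h/2)·k1); u_{n+1} = u_n + h·k2.
t=1.400000, u=0.400000:
  k1 = f(1.400000, 0.400000) = -0.269089
  k2 = f(1.595000, 0.347528) = -0.237418
  u ← 0.400000 + 0.39·(-0.237418) = 0.307407
u(1.79) ≈ 0.3074

0.3074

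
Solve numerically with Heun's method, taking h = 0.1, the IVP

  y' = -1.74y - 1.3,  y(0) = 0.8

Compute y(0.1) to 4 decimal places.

Heun: k1 = f(x_n, y_n); k2 = f(x_n + h, y_n + h·k1); y_{n+1} = y_n + (h/2)·(k1 + k2).
x=0.000000, y=0.800000:
  k1 = f(0.000000, 0.800000) = -2.692000
  k2 = f(0.100000, 0.530800) = -2.223592
  y ← 0.800000 + (0.1/2)·(-2.692000 + (-2.223592)) = 0.554220
y(0.1) ≈ 0.5542

0.5542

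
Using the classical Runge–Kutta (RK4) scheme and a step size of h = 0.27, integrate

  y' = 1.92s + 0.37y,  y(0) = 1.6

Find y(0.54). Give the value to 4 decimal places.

2.2534

RK4: k1 = f(s_n, y_n); k2 = f(s_n + h/2, y_n + (h/2)·k1); k3 = f(s_n + h/2, y_n + (h/2)·k2); k4 = f(s_n + h, y_n + h·k3); y_{n+1} = y_n + (h/6)·(k1 + 2k2 + 2k3 + k4).
s=0.000000, y=1.600000:
  k1 = f(0.000000, 1.600000) = 0.592000
  k2 = f(0.135000, 1.679920) = 0.880770
  k3 = f(0.135000, 1.718904) = 0.895194
  k4 = f(0.270000, 1.841703) = 1.199830
  y ← 1.600000 + (0.27/6)·(k1 + 2k2 + 2k3 + k4) = 1.840469
s=0.270000, y=1.840469:
  k1 = f(0.270000, 1.840469) = 1.199374
  k2 = f(0.405000, 2.002385) = 1.518482
  k3 = f(0.405000, 2.045464) = 1.534422
  k4 = f(0.540000, 2.254763) = 1.871062
  y ← 1.840469 + (0.27/6)·(k1 + 2k2 + 2k3 + k4) = 2.253400
y(0.54) ≈ 2.2534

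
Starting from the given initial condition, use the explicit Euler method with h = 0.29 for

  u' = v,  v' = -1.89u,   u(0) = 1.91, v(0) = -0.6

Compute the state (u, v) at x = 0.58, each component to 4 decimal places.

1.2584, -2.5984

Euler on (u,v): u_{n+1} = u_n + h·u', v_{n+1} = v_n + h·v'.
0.000000: (1.910000, -0.600000); f=(-0.600000, -3.609900) → (1.736000, -1.646871)
0.290000: (1.736000, -1.646871); f=(-1.646871, -3.281040) → (1.258407, -2.598373)
(u(0.58), v(0.58)) ≈ (1.2584, -2.5984)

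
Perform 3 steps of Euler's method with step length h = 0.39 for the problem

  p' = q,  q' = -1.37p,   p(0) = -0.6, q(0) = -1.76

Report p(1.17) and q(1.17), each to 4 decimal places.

Euler on (p,q): p_{n+1} = p_n + h·p', q_{n+1} = q_n + h·q'.
0.000000: (-0.600000, -1.760000); f=(-1.760000, 0.822000) → (-1.286400, -1.439420)
0.390000: (-1.286400, -1.439420); f=(-1.439420, 1.762368) → (-1.847774, -0.752096)
0.780000: (-1.847774, -0.752096); f=(-0.752096, 2.531450) → (-2.141091, 0.235169)
(p(1.17), q(1.17)) ≈ (-2.1411, 0.2352)

-2.1411, 0.2352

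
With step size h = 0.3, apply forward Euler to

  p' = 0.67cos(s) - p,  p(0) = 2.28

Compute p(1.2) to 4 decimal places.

0.9515

Euler: p_{n+1} = p_n + h·f(s_n, p_n).
s=0.000000, p=2.280000: f=-1.610000 → p ← 2.280000 + 0.3·(-1.610000) = 1.797000
s=0.300000, p=1.797000: f=-1.156925 → p ← 1.797000 + 0.3·(-1.156925) = 1.449923
s=0.600000, p=1.449923: f=-0.896948 → p ← 1.449923 + 0.3·(-0.896948) = 1.180838
s=0.900000, p=1.180838: f=-0.764360 → p ← 1.180838 + 0.3·(-0.764360) = 0.951530
p(1.2) ≈ 0.9515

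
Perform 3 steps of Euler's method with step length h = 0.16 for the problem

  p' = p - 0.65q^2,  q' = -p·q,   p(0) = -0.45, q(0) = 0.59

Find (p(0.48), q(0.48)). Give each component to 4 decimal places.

-0.8487, 0.7649

Euler on (p,q): p_{n+1} = p_n + h·p', q_{n+1} = q_n + h·q'.
0.000000: (-0.450000, 0.590000); f=(-0.676265, 0.265500) → (-0.558202, 0.632480)
0.160000: (-0.558202, 0.632480); f=(-0.818223, 0.353052) → (-0.689118, 0.688968)
0.320000: (-0.689118, 0.688968); f=(-0.997658, 0.474780) → (-0.848743, 0.764933)
(p(0.48), q(0.48)) ≈ (-0.8487, 0.7649)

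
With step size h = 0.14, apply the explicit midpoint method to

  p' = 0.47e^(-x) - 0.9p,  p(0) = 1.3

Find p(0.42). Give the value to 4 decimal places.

Midpoint: k1 = f(x_n, p_n); k2 = f(x_n + h/2, p_n + (h/2)·k1); p_{n+1} = p_n + h·k2.
x=0.000000, p=1.300000:
  k1 = f(0.000000, 1.300000) = -0.700000
  k2 = f(0.070000, 1.251000) = -0.687675
  p ← 1.300000 + 0.14·(-0.687675) = 1.203726
x=0.140000, p=1.203726:
  k1 = f(0.140000, 1.203726) = -0.674755
  k2 = f(0.210000, 1.156493) = -0.659869
  p ← 1.203726 + 0.14·(-0.659869) = 1.111344
x=0.280000, p=1.111344:
  k1 = f(0.280000, 1.111344) = -0.644991
  k2 = f(0.350000, 1.066194) = -0.628372
  p ← 1.111344 + 0.14·(-0.628372) = 1.023372
p(0.42) ≈ 1.0234

1.0234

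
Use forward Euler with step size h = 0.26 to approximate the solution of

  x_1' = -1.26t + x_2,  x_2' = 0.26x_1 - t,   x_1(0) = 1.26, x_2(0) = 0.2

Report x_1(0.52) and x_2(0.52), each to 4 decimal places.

Euler on (x_1,x_2): x_1_{n+1} = x_1_n + h·x_1', x_2_{n+1} = x_2_n + h·x_2'.
0.000000: (1.260000, 0.200000); f=(0.200000, 0.327600) → (1.312000, 0.285176)
0.260000: (1.312000, 0.285176); f=(-0.042424, 0.081120) → (1.300970, 0.306267)
(x_1(0.52), x_2(0.52)) ≈ (1.3010, 0.3063)

1.3010, 0.3063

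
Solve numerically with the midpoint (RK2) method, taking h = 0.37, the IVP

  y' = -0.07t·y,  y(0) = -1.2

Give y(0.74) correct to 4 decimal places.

Midpoint: k1 = f(t_n, y_n); k2 = f(t_n + h/2, y_n + (h/2)·k1); y_{n+1} = y_n + h·k2.
t=0.000000, y=-1.200000:
  k1 = f(0.000000, -1.200000) = 0.000000
  k2 = f(0.185000, -1.200000) = 0.015540
  y ← -1.200000 + 0.37·0.015540 = -1.194250
t=0.370000, y=-1.194250:
  k1 = f(0.370000, -1.194250) = 0.030931
  k2 = f(0.555000, -1.188528) = 0.046174
  y ← -1.194250 + 0.37·0.046174 = -1.177166
y(0.74) ≈ -1.1772

-1.1772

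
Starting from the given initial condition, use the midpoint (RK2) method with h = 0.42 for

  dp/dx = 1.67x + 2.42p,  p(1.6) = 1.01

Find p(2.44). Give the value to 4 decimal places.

13.4243

Midpoint: k1 = f(x_n, p_n); k2 = f(x_n + h/2, p_n + (h/2)·k1); p_{n+1} = p_n + h·k2.
x=1.600000, p=1.010000:
  k1 = f(1.600000, 1.010000) = 5.116200
  k2 = f(1.810000, 2.084402) = 8.066953
  p ← 1.010000 + 0.42·8.066953 = 4.398120
x=2.020000, p=4.398120:
  k1 = f(2.020000, 4.398120) = 14.016851
  k2 = f(2.230000, 7.341659) = 21.490914
  p ← 4.398120 + 0.42·21.490914 = 13.424304
p(2.44) ≈ 13.4243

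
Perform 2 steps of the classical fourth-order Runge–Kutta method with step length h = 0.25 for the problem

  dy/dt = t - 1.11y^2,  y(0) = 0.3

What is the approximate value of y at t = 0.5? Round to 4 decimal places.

RK4: k1 = f(t_n, y_n); k2 = f(t_n + h/2, y_n + (h/2)·k1); k3 = f(t_n + h/2, y_n + (h/2)·k2); k4 = f(t_n + h, y_n + h·k3); y_{n+1} = y_n + (h/6)·(k1 + 2k2 + 2k3 + k4).
t=0.000000, y=0.300000:
  k1 = f(0.000000, 0.300000) = -0.099900
  k2 = f(0.125000, 0.287513) = 0.033244
  k3 = f(0.125000, 0.304155) = 0.022313
  k4 = f(0.250000, 0.305578) = 0.146350
  y ← 0.300000 + (0.25/6)·(k1 + 2k2 + 2k3 + k4) = 0.306565
t=0.250000, y=0.306565:
  k1 = f(0.250000, 0.306565) = 0.145680
  k2 = f(0.375000, 0.324775) = 0.257918
  k3 = f(0.375000, 0.338805) = 0.247584
  k4 = f(0.500000, 0.368461) = 0.349302
  y ← 0.306565 + (0.25/6)·(k1 + 2k2 + 2k3 + k4) = 0.369315
y(0.5) ≈ 0.3693

0.3693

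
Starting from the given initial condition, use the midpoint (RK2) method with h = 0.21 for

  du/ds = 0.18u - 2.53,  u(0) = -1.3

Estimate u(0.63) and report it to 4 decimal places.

Midpoint: k1 = f(s_n, u_n); k2 = f(s_n + h/2, u_n + (h/2)·k1); u_{n+1} = u_n + h·k2.
s=0.000000, u=-1.300000:
  k1 = f(0.000000, -1.300000) = -2.764000
  k2 = f(0.105000, -1.590220) = -2.816240
  u ← -1.300000 + 0.21·(-2.816240) = -1.891410
s=0.210000, u=-1.891410:
  k1 = f(0.210000, -1.891410) = -2.870454
  k2 = f(0.315000, -2.192808) = -2.924705
  u ← -1.891410 + 0.21·(-2.924705) = -2.505598
s=0.420000, u=-2.505598:
  k1 = f(0.420000, -2.505598) = -2.981008
  k2 = f(0.525000, -2.818604) = -3.037349
  u ← -2.505598 + 0.21·(-3.037349) = -3.143442
u(0.63) ≈ -3.1434

-3.1434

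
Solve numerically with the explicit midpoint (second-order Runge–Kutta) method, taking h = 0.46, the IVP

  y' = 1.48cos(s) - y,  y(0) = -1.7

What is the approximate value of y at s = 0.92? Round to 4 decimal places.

0.0027

Midpoint: k1 = f(s_n, y_n); k2 = f(s_n + h/2, y_n + (h/2)·k1); y_{n+1} = y_n + h·k2.
s=0.000000, y=-1.700000:
  k1 = f(0.000000, -1.700000) = 3.180000
  k2 = f(0.230000, -0.968600) = 2.409626
  y ← -1.700000 + 0.46·2.409626 = -0.591572
s=0.460000, y=-0.591572:
  k1 = f(0.460000, -0.591572) = 1.917730
  k2 = f(0.690000, -0.150494) = 1.291938
  y ← -0.591572 + 0.46·1.291938 = 0.002720
y(0.92) ≈ 0.0027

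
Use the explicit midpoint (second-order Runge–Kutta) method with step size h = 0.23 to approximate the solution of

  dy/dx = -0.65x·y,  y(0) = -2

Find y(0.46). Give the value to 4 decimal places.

Midpoint: k1 = f(x_n, y_n); k2 = f(x_n + h/2, y_n + (h/2)·k1); y_{n+1} = y_n + h·k2.
x=0.000000, y=-2.000000:
  k1 = f(0.000000, -2.000000) = 0.000000
  k2 = f(0.115000, -2.000000) = 0.149500
  y ← -2.000000 + 0.23·0.149500 = -1.965615
x=0.230000, y=-1.965615:
  k1 = f(0.230000, -1.965615) = 0.293859
  k2 = f(0.345000, -1.931821) = 0.433211
  y ← -1.965615 + 0.23·0.433211 = -1.865976
y(0.46) ≈ -1.8660

-1.8660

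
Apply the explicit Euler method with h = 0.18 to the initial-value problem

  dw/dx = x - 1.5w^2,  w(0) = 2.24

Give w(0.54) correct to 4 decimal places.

0.6363

Euler: w_{n+1} = w_n + h·f(x_n, w_n).
x=0.000000, w=2.240000: f=-7.526400 → w ← 2.240000 + 0.18·(-7.526400) = 0.885248
x=0.180000, w=0.885248: f=-0.995496 → w ← 0.885248 + 0.18·(-0.995496) = 0.706059
x=0.360000, w=0.706059: f=-0.387778 → w ← 0.706059 + 0.18·(-0.387778) = 0.636259
w(0.54) ≈ 0.6363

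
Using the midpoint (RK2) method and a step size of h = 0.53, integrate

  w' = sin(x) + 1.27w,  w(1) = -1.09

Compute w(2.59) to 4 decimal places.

-3.2426

Midpoint: k1 = f(x_n, w_n); k2 = f(x_n + h/2, w_n + (h/2)·k1); w_{n+1} = w_n + h·k2.
x=1.000000, w=-1.090000:
  k1 = f(1.000000, -1.090000) = -0.542829
  k2 = f(1.265000, -1.233850) = -0.613382
  w ← -1.090000 + 0.53·(-0.613382) = -1.415092
x=1.530000, w=-1.415092:
  k1 = f(1.530000, -1.415092) = -0.797999
  k2 = f(1.795000, -1.626562) = -1.090762
  w ← -1.415092 + 0.53·(-1.090762) = -1.993196
x=2.060000, w=-1.993196:
  k1 = f(2.060000, -1.993196) = -1.648652
  k2 = f(2.325000, -2.430089) = -2.357396
  w ← -1.993196 + 0.53·(-2.357396) = -3.242616
w(2.59) ≈ -3.2426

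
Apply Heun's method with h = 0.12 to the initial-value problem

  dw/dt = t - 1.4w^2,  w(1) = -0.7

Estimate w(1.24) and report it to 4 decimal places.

-0.5738

Heun: k1 = f(t_n, w_n); k2 = f(t_n + h, w_n + h·k1); w_{n+1} = w_n + (h/2)·(k1 + k2).
t=1.000000, w=-0.700000:
  k1 = f(1.000000, -0.700000) = 0.314000
  k2 = f(1.120000, -0.662320) = 0.505865
  w ← -0.700000 + (0.12/2)·(0.314000 + 0.505865) = -0.650808
t=1.120000, w=-0.650808:
  k1 = f(1.120000, -0.650808) = 0.527028
  k2 = f(1.240000, -0.587565) = 0.756675
  w ← -0.650808 + (0.12/2)·(0.527028 + 0.756675) = -0.573786
w(1.24) ≈ -0.5738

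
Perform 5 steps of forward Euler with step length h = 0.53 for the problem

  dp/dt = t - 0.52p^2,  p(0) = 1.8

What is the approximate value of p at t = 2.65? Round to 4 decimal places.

Euler: p_{n+1} = p_n + h·f(t_n, p_n).
t=0.000000, p=1.800000: f=-1.684800 → p ← 1.800000 + 0.53·(-1.684800) = 0.907056
t=0.530000, p=0.907056: f=0.102170 → p ← 0.907056 + 0.53·0.102170 = 0.961206
t=1.060000, p=0.961206: f=0.579563 → p ← 0.961206 + 0.53·0.579563 = 1.268374
t=1.590000, p=1.268374: f=0.753438 → p ← 1.268374 + 0.53·0.753438 = 1.667696
t=2.120000, p=1.667696: f=0.673770 → p ← 1.667696 + 0.53·0.673770 = 2.024795
p(2.65) ≈ 2.0248

2.0248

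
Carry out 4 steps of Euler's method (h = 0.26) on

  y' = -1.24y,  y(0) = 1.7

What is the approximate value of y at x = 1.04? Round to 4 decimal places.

Euler: y_{n+1} = y_n + h·f(x_n, y_n).
x=0.000000, y=1.700000: f=-2.108000 → y ← 1.700000 + 0.26·(-2.108000) = 1.151920
x=0.260000, y=1.151920: f=-1.428381 → y ← 1.151920 + 0.26·(-1.428381) = 0.780541
x=0.520000, y=0.780541: f=-0.967871 → y ← 0.780541 + 0.26·(-0.967871) = 0.528895
x=0.780000, y=0.528895: f=-0.655829 → y ← 0.528895 + 0.26·(-0.655829) = 0.358379
y(1.04) ≈ 0.3584

0.3584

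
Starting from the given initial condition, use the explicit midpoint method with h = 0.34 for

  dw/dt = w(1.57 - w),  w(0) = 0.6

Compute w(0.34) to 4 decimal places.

Midpoint: k1 = f(t_n, w_n); k2 = f(t_n + h/2, w_n + (h/2)·k1); w_{n+1} = w_n + h·k2.
t=0.000000, w=0.600000:
  k1 = f(0.000000, 0.600000) = 0.582000
  k2 = f(0.170000, 0.698940) = 0.608819
  w ← 0.600000 + 0.34·0.608819 = 0.806998
w(0.34) ≈ 0.8070

0.8070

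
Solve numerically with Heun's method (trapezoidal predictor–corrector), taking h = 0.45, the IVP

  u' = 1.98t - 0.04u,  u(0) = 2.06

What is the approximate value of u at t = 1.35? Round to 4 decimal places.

Heun: k1 = f(t_n, u_n); k2 = f(t_n + h, u_n + h·k1); u_{n+1} = u_n + (h/2)·(k1 + k2).
t=0.000000, u=2.060000:
  k1 = f(0.000000, 2.060000) = -0.082400
  k2 = f(0.450000, 2.022920) = 0.810083
  u ← 2.060000 + (0.45/2)·(-0.082400 + 0.810083) = 2.223729
t=0.450000, u=2.223729:
  k1 = f(0.450000, 2.223729) = 0.802051
  k2 = f(0.900000, 2.584652) = 1.678614
  u ← 2.223729 + (0.45/2)·(0.802051 + 1.678614) = 2.781878
t=0.900000, u=2.781878:
  k1 = f(0.900000, 2.781878) = 1.670725
  k2 = f(1.350000, 3.533704) = 2.531652
  u ← 2.781878 + (0.45/2)·(1.670725 + 2.531652) = 3.727413
u(1.35) ≈ 3.7274

3.7274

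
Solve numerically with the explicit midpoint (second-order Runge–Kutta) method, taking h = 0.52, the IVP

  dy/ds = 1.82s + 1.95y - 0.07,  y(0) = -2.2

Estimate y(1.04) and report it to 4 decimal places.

Midpoint: k1 = f(s_n, y_n); k2 = f(s_n + h/2, y_n + (h/2)·k1); y_{n+1} = y_n + h·k2.
s=0.000000, y=-2.200000:
  k1 = f(0.000000, -2.200000) = -4.360000
  k2 = f(0.260000, -3.333600) = -6.097320
  y ← -2.200000 + 0.52·(-6.097320) = -5.370606
s=0.520000, y=-5.370606:
  k1 = f(0.520000, -5.370606) = -9.596282
  k2 = f(0.780000, -7.865640) = -13.988398
  y ← -5.370606 + 0.52·(-13.988398) = -12.644573
y(1.04) ≈ -12.6446

-12.6446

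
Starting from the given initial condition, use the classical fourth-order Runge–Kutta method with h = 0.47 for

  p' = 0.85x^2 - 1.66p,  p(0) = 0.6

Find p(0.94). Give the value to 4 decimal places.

RK4: k1 = f(x_n, p_n); k2 = f(x_n + h/2, p_n + (h/2)·k1); k3 = f(x_n + h/2, p_n + (h/2)·k2); k4 = f(x_n + h, p_n + h·k3); p_{n+1} = p_n + (h/6)·(k1 + 2k2 + 2k3 + k4).
x=0.000000, p=0.600000:
  k1 = f(0.000000, 0.600000) = -0.996000
  k2 = f(0.235000, 0.365940) = -0.560519
  k3 = f(0.235000, 0.468278) = -0.730400
  k4 = f(0.470000, 0.256712) = -0.238377
  p ← 0.600000 + (0.47/6)·(k1 + 2k2 + 2k3 + k4) = 0.301063
x=0.470000, p=0.301063:
  k1 = f(0.470000, 0.301063) = -0.312000
  k2 = f(0.705000, 0.227743) = 0.044418
  k3 = f(0.705000, 0.311501) = -0.094621
  k4 = f(0.940000, 0.256591) = 0.325118
  p ← 0.301063 + (0.47/6)·(k1 + 2k2 + 2k3 + k4) = 0.294226
p(0.94) ≈ 0.2942

0.2942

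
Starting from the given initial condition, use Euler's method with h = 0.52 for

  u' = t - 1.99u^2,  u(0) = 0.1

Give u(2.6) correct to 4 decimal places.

1.0771

Euler: u_{n+1} = u_n + h·f(t_n, u_n).
t=0.000000, u=0.100000: f=-0.019900 → u ← 0.100000 + 0.52·(-0.019900) = 0.089652
t=0.520000, u=0.089652: f=0.504005 → u ← 0.089652 + 0.52·0.504005 = 0.351735
t=1.040000, u=0.351735: f=0.793802 → u ← 0.351735 + 0.52·0.793802 = 0.764512
t=1.560000, u=0.764512: f=0.396887 → u ← 0.764512 + 0.52·0.396887 = 0.970894
t=2.080000, u=0.970894: f=0.204158 → u ← 0.970894 + 0.52·0.204158 = 1.077056
u(2.6) ≈ 1.0771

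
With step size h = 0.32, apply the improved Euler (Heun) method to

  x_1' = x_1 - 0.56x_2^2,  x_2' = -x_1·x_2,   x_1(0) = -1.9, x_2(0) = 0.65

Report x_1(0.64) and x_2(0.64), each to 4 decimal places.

-4.4879, 3.3560

Heun on (x_1,x_2): k1 = f(t_n, state_n); k2 = f(t_n + h, state_n + h·k1); state_{n+1} = state_n + (h/2)·(k1 + k2).
0.000000: (-1.900000, 0.650000)
  k1 = (-2.136600, 1.235000)
  predictor → (-2.583712, 1.045200)
  k2 = (-3.195480, 2.700496)
  → (-2.753133, 1.279679)
0.320000: (-2.753133, 1.279679)
  k1 = (-3.670177, 3.523127)
  predictor → (-3.927590, 2.407080)
  k2 = (-7.172249, 9.454022)
  → (-4.487921, 3.356023)
(x_1(0.64), x_2(0.64)) ≈ (-4.4879, 3.3560)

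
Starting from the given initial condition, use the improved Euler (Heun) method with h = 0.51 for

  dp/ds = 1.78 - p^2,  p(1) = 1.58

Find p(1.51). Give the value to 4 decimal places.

1.4750

Heun: k1 = f(s_n, p_n); k2 = f(s_n + h, p_n + h·k1); p_{n+1} = p_n + (h/2)·(k1 + k2).
s=1.000000, p=1.580000:
  k1 = f(1.000000, 1.580000) = -0.716400
  k2 = f(1.510000, 1.214636) = 0.304659
  p ← 1.580000 + (0.51/2)·(-0.716400 + 0.304659) = 1.475006
p(1.51) ≈ 1.4750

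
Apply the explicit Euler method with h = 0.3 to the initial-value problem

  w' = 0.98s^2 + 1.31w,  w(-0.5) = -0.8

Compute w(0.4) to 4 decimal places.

Euler: w_{n+1} = w_n + h·f(s_n, w_n).
s=-0.500000, w=-0.800000: f=-0.803000 → w ← -0.800000 + 0.3·(-0.803000) = -1.040900
s=-0.200000, w=-1.040900: f=-1.324379 → w ← -1.040900 + 0.3·(-1.324379) = -1.438214
s=0.100000, w=-1.438214: f=-1.874260 → w ← -1.438214 + 0.3·(-1.874260) = -2.000492
w(0.4) ≈ -2.0005

-2.0005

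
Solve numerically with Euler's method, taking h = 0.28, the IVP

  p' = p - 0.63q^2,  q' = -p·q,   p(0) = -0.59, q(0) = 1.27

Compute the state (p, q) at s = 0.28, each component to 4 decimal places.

-1.0397, 1.4798

Euler on (p,q): p_{n+1} = p_n + h·p', q_{n+1} = q_n + h·q'.
0.000000: (-0.590000, 1.270000); f=(-1.606127, 0.749300) → (-1.039716, 1.479804)
(p(0.28), q(0.28)) ≈ (-1.0397, 1.4798)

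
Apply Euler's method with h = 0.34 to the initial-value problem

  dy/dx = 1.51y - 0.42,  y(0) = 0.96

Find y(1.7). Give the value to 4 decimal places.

Euler: y_{n+1} = y_n + h·f(x_n, y_n).
x=0.000000, y=0.960000: f=1.029600 → y ← 0.960000 + 0.34·1.029600 = 1.310064
x=0.340000, y=1.310064: f=1.558197 → y ← 1.310064 + 0.34·1.558197 = 1.839851
x=0.680000, y=1.839851: f=2.358175 → y ← 1.839851 + 0.34·2.358175 = 2.641630
x=1.020000, y=2.641630: f=3.568862 → y ← 2.641630 + 0.34·3.568862 = 3.855043
x=1.360000, y=3.855043: f=5.401115 → y ← 3.855043 + 0.34·5.401115 = 5.691422
y(1.7) ≈ 5.6914

5.6914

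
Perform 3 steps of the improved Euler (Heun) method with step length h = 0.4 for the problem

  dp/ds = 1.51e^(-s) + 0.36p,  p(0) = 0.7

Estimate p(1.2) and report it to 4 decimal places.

2.4771

Heun: k1 = f(s_n, p_n); k2 = f(s_n + h, p_n + h·k1); p_{n+1} = p_n + (h/2)·(k1 + k2).
s=0.000000, p=0.700000:
  k1 = f(0.000000, 0.700000) = 1.762000
  k2 = f(0.400000, 1.404800) = 1.517911
  p ← 0.700000 + (0.4/2)·(1.762000 + 1.517911) = 1.355982
s=0.400000, p=1.355982:
  k1 = f(0.400000, 1.355982) = 1.500337
  k2 = f(0.800000, 1.956117) = 1.382689
  p ← 1.355982 + (0.4/2)·(1.500337 + 1.382689) = 1.932587
s=0.800000, p=1.932587:
  k1 = f(0.800000, 1.932587) = 1.374218
  k2 = f(1.200000, 2.482275) = 1.348422
  p ← 1.932587 + (0.4/2)·(1.374218 + 1.348422) = 2.477115
p(1.2) ≈ 2.4771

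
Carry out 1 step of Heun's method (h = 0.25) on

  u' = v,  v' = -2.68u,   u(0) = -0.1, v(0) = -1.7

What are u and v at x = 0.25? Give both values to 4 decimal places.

-0.5166, -1.4906

Heun on (u,v): k1 = f(x_n, state_n); k2 = f(x_n + h, state_n + h·k1); state_{n+1} = state_n + (h/2)·(k1 + k2).
0.000000: (-0.100000, -1.700000)
  k1 = (-1.700000, 0.268000)
  predictor → (-0.525000, -1.633000)
  k2 = (-1.633000, 1.407000)
  → (-0.516625, -1.490625)
(u(0.25), v(0.25)) ≈ (-0.5166, -1.4906)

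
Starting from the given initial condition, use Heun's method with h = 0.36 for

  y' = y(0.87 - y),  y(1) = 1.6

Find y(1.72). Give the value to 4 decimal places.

Heun: k1 = f(x_n, y_n); k2 = f(x_n + h, y_n + h·k1); y_{n+1} = y_n + (h/2)·(k1 + k2).
x=1.000000, y=1.600000:
  k1 = f(1.000000, 1.600000) = -1.168000
  k2 = f(1.360000, 1.179520) = -0.365085
  y ← 1.600000 + (0.36/2)·(-1.168000 + (-0.365085)) = 1.324045
x=1.360000, y=1.324045:
  k1 = f(1.360000, 1.324045) = -0.601175
  k2 = f(1.720000, 1.107622) = -0.263195
  y ← 1.324045 + (0.36/2)·(-0.601175 + (-0.263195)) = 1.168458
y(1.72) ≈ 1.1685

1.1685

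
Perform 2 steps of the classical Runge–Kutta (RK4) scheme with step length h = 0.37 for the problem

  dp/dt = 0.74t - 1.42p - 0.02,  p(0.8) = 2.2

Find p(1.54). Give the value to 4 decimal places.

1.1790

RK4: k1 = f(t_n, p_n); k2 = f(t_n + h/2, p_n + (h/2)·k1); k3 = f(t_n + h/2, p_n + (h/2)·k2); k4 = f(t_n + h, p_n + h·k3); p_{n+1} = p_n + (h/6)·(k1 + 2k2 + 2k3 + k4).
t=0.800000, p=2.200000:
  k1 = f(0.800000, 2.200000) = -2.552000
  k2 = f(0.985000, 1.727880) = -1.744690
  k3 = f(0.985000, 1.877232) = -1.956770
  k4 = f(1.170000, 1.475995) = -1.250113
  p ← 2.200000 + (0.37/6)·(k1 + 2k2 + 2k3 + k4) = 1.509023
t=1.170000, p=1.509023:
  k1 = f(1.170000, 1.509023) = -1.297013
  k2 = f(1.355000, 1.269076) = -0.819387
  k3 = f(1.355000, 1.357436) = -0.944860
  k4 = f(1.540000, 1.159425) = -0.526783
  p ← 1.509023 + (0.37/6)·(k1 + 2k2 + 2k3 + k4) = 1.178965
p(1.54) ≈ 1.1790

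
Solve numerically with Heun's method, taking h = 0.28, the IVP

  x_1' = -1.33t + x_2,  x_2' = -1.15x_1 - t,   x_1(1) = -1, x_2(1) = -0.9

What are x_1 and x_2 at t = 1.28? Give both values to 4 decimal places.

-1.6707, -0.7967

Heun on (x_1,x_2): k1 = f(t_n, state_n); k2 = f(t_n + h, state_n + h·k1); state_{n+1} = state_n + (h/2)·(k1 + k2).
1.000000: (-1.000000, -0.900000)
  k1 = (-2.230000, 0.150000)
  predictor → (-1.624400, -0.858000)
  k2 = (-2.560400, 0.588060)
  → (-1.670656, -0.796672)
(x_1(1.28), x_2(1.28)) ≈ (-1.6707, -0.7967)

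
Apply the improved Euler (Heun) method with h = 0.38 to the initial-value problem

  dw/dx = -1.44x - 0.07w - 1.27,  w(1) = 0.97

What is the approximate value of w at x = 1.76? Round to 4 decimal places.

-1.4962

Heun: k1 = f(x_n, w_n); k2 = f(x_n + h, w_n + h·k1); w_{n+1} = w_n + (h/2)·(k1 + k2).
x=1.000000, w=0.970000:
  k1 = f(1.000000, 0.970000) = -2.777900
  k2 = f(1.380000, -0.085602) = -3.251208
  w ← 0.970000 + (0.38/2)·(-2.777900 + (-3.251208)) = -0.175530
x=1.380000, w=-0.175530:
  k1 = f(1.380000, -0.175530) = -3.244913
  k2 = f(1.760000, -1.408597) = -3.705798
  w ← -0.175530 + (0.38/2)·(-3.244913 + (-3.705798)) = -1.496166
w(1.76) ≈ -1.4962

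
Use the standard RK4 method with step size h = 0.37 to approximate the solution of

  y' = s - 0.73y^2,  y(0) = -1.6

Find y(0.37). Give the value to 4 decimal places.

RK4: k1 = f(s_n, y_n); k2 = f(s_n + h/2, y_n + (h/2)·k1); k3 = f(s_n + h/2, y_n + (h/2)·k2); k4 = f(s_n + h, y_n + h·k3); y_{n+1} = y_n + (h/6)·(k1 + 2k2 + 2k3 + k4).
s=0.000000, y=-1.600000:
  k1 = f(0.000000, -1.600000) = -1.868800
  k2 = f(0.185000, -1.945728) = -2.578676
  k3 = f(0.185000, -2.077055) = -2.964335
  k4 = f(0.370000, -2.696804) = -4.939109
  y ← -1.600000 + (0.37/6)·(k1 + 2k2 + 2k3 + k4) = -2.703459
y(0.37) ≈ -2.7035

-2.7035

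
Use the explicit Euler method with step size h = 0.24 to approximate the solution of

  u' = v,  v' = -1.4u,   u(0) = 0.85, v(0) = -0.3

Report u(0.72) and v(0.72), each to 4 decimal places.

0.4342, -1.0612

Euler on (u,v): u_{n+1} = u_n + h·u', v_{n+1} = v_n + h·v'.
0.000000: (0.850000, -0.300000); f=(-0.300000, -1.190000) → (0.778000, -0.585600)
0.240000: (0.778000, -0.585600); f=(-0.585600, -1.089200) → (0.637456, -0.847008)
0.480000: (0.637456, -0.847008); f=(-0.847008, -0.892438) → (0.434174, -1.061193)
(u(0.72), v(0.72)) ≈ (0.4342, -1.0612)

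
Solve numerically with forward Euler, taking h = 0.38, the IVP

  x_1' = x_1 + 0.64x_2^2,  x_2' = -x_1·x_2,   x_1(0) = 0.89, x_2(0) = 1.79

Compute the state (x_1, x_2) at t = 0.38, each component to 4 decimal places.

Euler on (x_1,x_2): x_1_{n+1} = x_1_n + h·x_1', x_2_{n+1} = x_2_n + h·x_2'.
0.000000: (0.890000, 1.790000); f=(2.940624, -1.593100) → (2.007437, 1.184622)
(x_1(0.38), x_2(0.38)) ≈ (2.0074, 1.1846)

2.0074, 1.1846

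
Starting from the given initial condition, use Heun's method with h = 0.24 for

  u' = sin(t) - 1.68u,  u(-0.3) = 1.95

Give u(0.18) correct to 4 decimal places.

0.8946

Heun: k1 = f(t_n, u_n); k2 = f(t_n + h, u_n + h·k1); u_{n+1} = u_n + (h/2)·(k1 + k2).
t=-0.300000, u=1.950000:
  k1 = f(-0.300000, 1.950000) = -3.571520
  k2 = f(-0.060000, 1.092835) = -1.895927
  u ← 1.950000 + (0.24/2)·(-3.571520 + (-1.895927)) = 1.293906
t=-0.060000, u=1.293906:
  k1 = f(-0.060000, 1.293906) = -2.233727
  k2 = f(0.180000, 0.757812) = -1.094094
  u ← 1.293906 + (0.24/2)·(-2.233727 + (-1.094094)) = 0.894568
u(0.18) ≈ 0.8946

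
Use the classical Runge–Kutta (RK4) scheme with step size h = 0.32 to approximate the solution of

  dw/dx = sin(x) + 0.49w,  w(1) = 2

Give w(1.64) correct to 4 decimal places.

RK4: k1 = f(x_n, w_n); k2 = f(x_n + h/2, w_n + (h/2)·k1); k3 = f(x_n + h/2, w_n + (h/2)·k2); k4 = f(x_n + h, w_n + h·k3); w_{n+1} = w_n + (h/6)·(k1 + 2k2 + 2k3 + k4).
x=1.000000, w=2.000000:
  k1 = f(1.000000, 2.000000) = 1.821471
  k2 = f(1.160000, 2.291435) = 2.039606
  k3 = f(1.160000, 2.326337) = 2.056708
  k4 = f(1.320000, 2.658147) = 2.271207
  w ← 2.000000 + (0.32/6)·(k1 + 2k2 + 2k3 + k4) = 2.655216
x=1.320000, w=2.655216:
  k1 = f(1.320000, 2.655216) = 2.269771
  k2 = f(1.480000, 3.018380) = 2.474887
  k3 = f(1.480000, 3.051198) = 2.490968
  k4 = f(1.640000, 3.452326) = 2.689246
  w ← 2.655216 + (0.32/6)·(k1 + 2k2 + 2k3 + k4) = 3.449389
w(1.64) ≈ 3.4494

3.4494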